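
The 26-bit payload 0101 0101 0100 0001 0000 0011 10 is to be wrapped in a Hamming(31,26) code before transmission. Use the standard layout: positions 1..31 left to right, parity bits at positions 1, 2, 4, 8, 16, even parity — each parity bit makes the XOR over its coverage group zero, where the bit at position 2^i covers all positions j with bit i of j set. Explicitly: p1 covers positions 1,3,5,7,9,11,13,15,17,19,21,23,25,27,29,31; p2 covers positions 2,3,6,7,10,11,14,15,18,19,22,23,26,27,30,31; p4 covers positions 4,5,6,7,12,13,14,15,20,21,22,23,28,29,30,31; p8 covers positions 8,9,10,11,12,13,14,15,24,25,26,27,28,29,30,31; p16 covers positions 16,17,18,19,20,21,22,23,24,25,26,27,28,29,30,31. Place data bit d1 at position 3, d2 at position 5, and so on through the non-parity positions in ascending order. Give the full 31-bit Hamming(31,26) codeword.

0000101001010100000010000001110

Place data bits at non-power-of-two positions: b3=0, b5=1, b6=0, b7=1, b9=0, b10=1, b11=0, b12=1, b13=0, b14=1, b15=0, b17=0, b18=0, b19=0, b20=0, b21=1, b22=0, b23=0, b24=0, b25=0, b26=0, b27=0, b28=1, b29=1, b30=1, b31=0.
p1 = XOR of data positions {3,5,7,9,11,13,15,17,19,21,23,25,27,29,31} = 0⊕1⊕1⊕0⊕0⊕0⊕0⊕0⊕0⊕1⊕0⊕0⊕0⊕1⊕0 = 0
p2 = XOR of data positions {3,6,7,10,11,14,15,18,19,22,23,26,27,30,31} = 0⊕0⊕1⊕1⊕0⊕1⊕0⊕0⊕0⊕0⊕0⊕0⊕0⊕1⊕0 = 0
p4 = XOR of data positions {5,6,7,12,13,14,15,20,21,22,23,28,29,30,31} = 1⊕0⊕1⊕1⊕0⊕1⊕0⊕0⊕1⊕0⊕0⊕1⊕1⊕1⊕0 = 0
p8 = XOR of data positions {9,10,11,12,13,14,15,24,25,26,27,28,29,30,31} = 0⊕1⊕0⊕1⊕0⊕1⊕0⊕0⊕0⊕0⊕0⊕1⊕1⊕1⊕0 = 0
p16 = XOR of data positions {17,18,19,20,21,22,23,24,25,26,27,28,29,30,31} = 0⊕0⊕0⊕0⊕1⊕0⊕0⊕0⊕0⊕0⊕0⊕1⊕1⊕1⊕0 = 0
Codeword b1..b31 = 0000101001010100000010000001110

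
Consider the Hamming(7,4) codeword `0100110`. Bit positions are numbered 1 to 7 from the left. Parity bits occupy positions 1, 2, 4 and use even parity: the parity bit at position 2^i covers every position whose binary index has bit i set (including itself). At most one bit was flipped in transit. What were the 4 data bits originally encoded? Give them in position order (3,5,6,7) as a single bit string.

s1: b1⊕b3⊕b5⊕b7 = 0⊕0⊕1⊕0 = 1
s2: b2⊕b3⊕b6⊕b7 = 1⊕0⊕1⊕0 = 0
s4: b4⊕b5⊕b6⊕b7 = 0⊕1⊕1⊕0 = 0
Syndrome (s4...s1) = 001 → position 1.
Flip bit 1: corrected codeword = 1100110
Data bits at positions 3,5,6,7: 0110

0110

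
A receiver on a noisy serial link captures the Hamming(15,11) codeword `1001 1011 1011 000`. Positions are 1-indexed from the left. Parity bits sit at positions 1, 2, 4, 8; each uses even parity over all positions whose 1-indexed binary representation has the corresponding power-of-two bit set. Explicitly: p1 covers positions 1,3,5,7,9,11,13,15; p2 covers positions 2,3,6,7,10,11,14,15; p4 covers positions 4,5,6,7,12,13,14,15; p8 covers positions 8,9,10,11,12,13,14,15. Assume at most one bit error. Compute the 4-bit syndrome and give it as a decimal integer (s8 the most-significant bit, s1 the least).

1

s1: b1⊕b3⊕b5⊕b7⊕b9⊕b11⊕b13⊕b15 = 1⊕0⊕1⊕1⊕1⊕1⊕0⊕0 = 1
s2: b2⊕b3⊕b6⊕b7⊕b10⊕b11⊕b14⊕b15 = 0⊕0⊕0⊕1⊕0⊕1⊕0⊕0 = 0
s4: b4⊕b5⊕b6⊕b7⊕b12⊕b13⊕b14⊕b15 = 1⊕1⊕0⊕1⊕1⊕0⊕0⊕0 = 0
s8: b8⊕b9⊕b10⊕b11⊕b12⊕b13⊕b14⊕b15 = 1⊕1⊕0⊕1⊕1⊕0⊕0⊕0 = 0
Syndrome (s8...s1) = 0001 → position 1.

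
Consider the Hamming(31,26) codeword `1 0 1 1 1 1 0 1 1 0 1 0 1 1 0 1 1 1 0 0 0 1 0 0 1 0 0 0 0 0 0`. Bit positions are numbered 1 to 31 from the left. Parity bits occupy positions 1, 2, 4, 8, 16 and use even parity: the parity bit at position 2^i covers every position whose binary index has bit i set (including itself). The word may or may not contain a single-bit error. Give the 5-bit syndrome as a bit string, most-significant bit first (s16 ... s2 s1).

10000

s1: b1⊕b3⊕b5⊕b7⊕b9⊕b11⊕b13⊕b15⊕b17⊕b19⊕b21⊕b23⊕b25⊕b27⊕b29⊕b31 = 1⊕1⊕1⊕0⊕1⊕1⊕1⊕0⊕1⊕0⊕0⊕0⊕1⊕0⊕0⊕0 = 0
s2: b2⊕b3⊕b6⊕b7⊕b10⊕b11⊕b14⊕b15⊕b18⊕b19⊕b22⊕b23⊕b26⊕b27⊕b30⊕b31 = 0⊕1⊕1⊕0⊕0⊕1⊕1⊕0⊕1⊕0⊕1⊕0⊕0⊕0⊕0⊕0 = 0
s4: b4⊕b5⊕b6⊕b7⊕b12⊕b13⊕b14⊕b15⊕b20⊕b21⊕b22⊕b23⊕b28⊕b29⊕b30⊕b31 = 1⊕1⊕1⊕0⊕0⊕1⊕1⊕0⊕0⊕0⊕1⊕0⊕0⊕0⊕0⊕0 = 0
s8: b8⊕b9⊕b10⊕b11⊕b12⊕b13⊕b14⊕b15⊕b24⊕b25⊕b26⊕b27⊕b28⊕b29⊕b30⊕b31 = 1⊕1⊕0⊕1⊕0⊕1⊕1⊕0⊕0⊕1⊕0⊕0⊕0⊕0⊕0⊕0 = 0
s16: b16⊕b17⊕b18⊕b19⊕b20⊕b21⊕b22⊕b23⊕b24⊕b25⊕b26⊕b27⊕b28⊕b29⊕b30⊕b31 = 1⊕1⊕1⊕0⊕0⊕0⊕1⊕0⊕0⊕1⊕0⊕0⊕0⊕0⊕0⊕0 = 1
Syndrome (s16...s1) = 10000 → position 16.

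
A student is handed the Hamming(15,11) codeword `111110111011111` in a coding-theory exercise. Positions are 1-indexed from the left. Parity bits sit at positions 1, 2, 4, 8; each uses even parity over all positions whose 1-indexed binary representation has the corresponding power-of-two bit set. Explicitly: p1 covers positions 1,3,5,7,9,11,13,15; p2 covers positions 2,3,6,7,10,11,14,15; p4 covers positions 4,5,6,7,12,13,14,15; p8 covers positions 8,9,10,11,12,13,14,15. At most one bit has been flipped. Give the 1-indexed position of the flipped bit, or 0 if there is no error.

12

s1: b1⊕b3⊕b5⊕b7⊕b9⊕b11⊕b13⊕b15 = 1⊕1⊕1⊕1⊕1⊕1⊕1⊕1 = 0
s2: b2⊕b3⊕b6⊕b7⊕b10⊕b11⊕b14⊕b15 = 1⊕1⊕0⊕1⊕0⊕1⊕1⊕1 = 0
s4: b4⊕b5⊕b6⊕b7⊕b12⊕b13⊕b14⊕b15 = 1⊕1⊕0⊕1⊕1⊕1⊕1⊕1 = 1
s8: b8⊕b9⊕b10⊕b11⊕b12⊕b13⊕b14⊕b15 = 1⊕1⊕0⊕1⊕1⊕1⊕1⊕1 = 1
Syndrome (s8...s1) = 1100 → position 12.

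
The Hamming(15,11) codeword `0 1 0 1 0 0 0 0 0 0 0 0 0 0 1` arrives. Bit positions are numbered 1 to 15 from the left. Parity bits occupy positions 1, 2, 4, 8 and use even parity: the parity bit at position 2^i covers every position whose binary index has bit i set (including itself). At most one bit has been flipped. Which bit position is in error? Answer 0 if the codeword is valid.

s1: b1⊕b3⊕b5⊕b7⊕b9⊕b11⊕b13⊕b15 = 0⊕0⊕0⊕0⊕0⊕0⊕0⊕1 = 1
s2: b2⊕b3⊕b6⊕b7⊕b10⊕b11⊕b14⊕b15 = 1⊕0⊕0⊕0⊕0⊕0⊕0⊕1 = 0
s4: b4⊕b5⊕b6⊕b7⊕b12⊕b13⊕b14⊕b15 = 1⊕0⊕0⊕0⊕0⊕0⊕0⊕1 = 0
s8: b8⊕b9⊕b10⊕b11⊕b12⊕b13⊕b14⊕b15 = 0⊕0⊕0⊕0⊕0⊕0⊕0⊕1 = 1
Syndrome (s8...s1) = 1001 → position 9.

9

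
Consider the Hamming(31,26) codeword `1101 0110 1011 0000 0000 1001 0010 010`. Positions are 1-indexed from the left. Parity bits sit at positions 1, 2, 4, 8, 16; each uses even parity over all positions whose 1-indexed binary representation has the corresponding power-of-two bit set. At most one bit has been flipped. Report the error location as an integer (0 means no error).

0

s1: b1⊕b3⊕b5⊕b7⊕b9⊕b11⊕b13⊕b15⊕b17⊕b19⊕b21⊕b23⊕b25⊕b27⊕b29⊕b31 = 1⊕0⊕0⊕1⊕1⊕1⊕0⊕0⊕0⊕0⊕1⊕0⊕0⊕1⊕0⊕0 = 0
s2: b2⊕b3⊕b6⊕b7⊕b10⊕b11⊕b14⊕b15⊕b18⊕b19⊕b22⊕b23⊕b26⊕b27⊕b30⊕b31 = 1⊕0⊕1⊕1⊕0⊕1⊕0⊕0⊕0⊕0⊕0⊕0⊕0⊕1⊕1⊕0 = 0
s4: b4⊕b5⊕b6⊕b7⊕b12⊕b13⊕b14⊕b15⊕b20⊕b21⊕b22⊕b23⊕b28⊕b29⊕b30⊕b31 = 1⊕0⊕1⊕1⊕1⊕0⊕0⊕0⊕0⊕1⊕0⊕0⊕0⊕0⊕1⊕0 = 0
s8: b8⊕b9⊕b10⊕b11⊕b12⊕b13⊕b14⊕b15⊕b24⊕b25⊕b26⊕b27⊕b28⊕b29⊕b30⊕b31 = 0⊕1⊕0⊕1⊕1⊕0⊕0⊕0⊕1⊕0⊕0⊕1⊕0⊕0⊕1⊕0 = 0
s16: b16⊕b17⊕b18⊕b19⊕b20⊕b21⊕b22⊕b23⊕b24⊕b25⊕b26⊕b27⊕b28⊕b29⊕b30⊕b31 = 0⊕0⊕0⊕0⊕0⊕1⊕0⊕0⊕1⊕0⊕0⊕1⊕0⊕0⊕1⊕0 = 0
Syndrome (s16...s1) = 00000 → position 0 (no error).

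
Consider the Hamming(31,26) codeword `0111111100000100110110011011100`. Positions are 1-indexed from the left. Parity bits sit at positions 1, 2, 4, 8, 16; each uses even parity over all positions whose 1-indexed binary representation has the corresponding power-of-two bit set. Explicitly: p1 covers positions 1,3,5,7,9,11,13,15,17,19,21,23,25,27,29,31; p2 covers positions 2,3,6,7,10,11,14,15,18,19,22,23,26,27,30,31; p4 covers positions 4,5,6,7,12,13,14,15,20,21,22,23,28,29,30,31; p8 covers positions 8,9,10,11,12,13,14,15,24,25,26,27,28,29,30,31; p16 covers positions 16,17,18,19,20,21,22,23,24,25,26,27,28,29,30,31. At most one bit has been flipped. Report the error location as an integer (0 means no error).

30

s1: b1⊕b3⊕b5⊕b7⊕b9⊕b11⊕b13⊕b15⊕b17⊕b19⊕b21⊕b23⊕b25⊕b27⊕b29⊕b31 = 0⊕1⊕1⊕1⊕0⊕0⊕0⊕0⊕1⊕0⊕1⊕0⊕1⊕1⊕1⊕0 = 0
s2: b2⊕b3⊕b6⊕b7⊕b10⊕b11⊕b14⊕b15⊕b18⊕b19⊕b22⊕b23⊕b26⊕b27⊕b30⊕b31 = 1⊕1⊕1⊕1⊕0⊕0⊕1⊕0⊕1⊕0⊕0⊕0⊕0⊕1⊕0⊕0 = 1
s4: b4⊕b5⊕b6⊕b7⊕b12⊕b13⊕b14⊕b15⊕b20⊕b21⊕b22⊕b23⊕b28⊕b29⊕b30⊕b31 = 1⊕1⊕1⊕1⊕0⊕0⊕1⊕0⊕1⊕1⊕0⊕0⊕1⊕1⊕0⊕0 = 1
s8: b8⊕b9⊕b10⊕b11⊕b12⊕b13⊕b14⊕b15⊕b24⊕b25⊕b26⊕b27⊕b28⊕b29⊕b30⊕b31 = 1⊕0⊕0⊕0⊕0⊕0⊕1⊕0⊕1⊕1⊕0⊕1⊕1⊕1⊕0⊕0 = 1
s16: b16⊕b17⊕b18⊕b19⊕b20⊕b21⊕b22⊕b23⊕b24⊕b25⊕b26⊕b27⊕b28⊕b29⊕b30⊕b31 = 0⊕1⊕1⊕0⊕1⊕1⊕0⊕0⊕1⊕1⊕0⊕1⊕1⊕1⊕0⊕0 = 1
Syndrome (s16...s1) = 11110 → position 30.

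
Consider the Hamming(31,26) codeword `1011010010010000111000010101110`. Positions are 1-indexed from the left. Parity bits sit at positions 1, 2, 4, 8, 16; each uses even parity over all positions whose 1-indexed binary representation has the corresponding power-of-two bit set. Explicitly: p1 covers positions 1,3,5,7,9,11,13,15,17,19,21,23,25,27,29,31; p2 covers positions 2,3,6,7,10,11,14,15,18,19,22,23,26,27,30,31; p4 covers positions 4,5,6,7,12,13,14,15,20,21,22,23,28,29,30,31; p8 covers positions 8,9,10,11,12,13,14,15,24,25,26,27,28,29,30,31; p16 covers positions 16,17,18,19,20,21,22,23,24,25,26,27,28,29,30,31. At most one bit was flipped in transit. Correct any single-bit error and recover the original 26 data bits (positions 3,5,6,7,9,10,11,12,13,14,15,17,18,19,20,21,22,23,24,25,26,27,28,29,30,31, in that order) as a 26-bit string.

s1: b1⊕b3⊕b5⊕b7⊕b9⊕b11⊕b13⊕b15⊕b17⊕b19⊕b21⊕b23⊕b25⊕b27⊕b29⊕b31 = 1⊕1⊕0⊕0⊕1⊕0⊕0⊕0⊕1⊕1⊕0⊕0⊕0⊕0⊕1⊕0 = 0
s2: b2⊕b3⊕b6⊕b7⊕b10⊕b11⊕b14⊕b15⊕b18⊕b19⊕b22⊕b23⊕b26⊕b27⊕b30⊕b31 = 0⊕1⊕1⊕0⊕0⊕0⊕0⊕0⊕1⊕1⊕0⊕0⊕1⊕0⊕1⊕0 = 0
s4: b4⊕b5⊕b6⊕b7⊕b12⊕b13⊕b14⊕b15⊕b20⊕b21⊕b22⊕b23⊕b28⊕b29⊕b30⊕b31 = 1⊕0⊕1⊕0⊕1⊕0⊕0⊕0⊕0⊕0⊕0⊕0⊕1⊕1⊕1⊕0 = 0
s8: b8⊕b9⊕b10⊕b11⊕b12⊕b13⊕b14⊕b15⊕b24⊕b25⊕b26⊕b27⊕b28⊕b29⊕b30⊕b31 = 0⊕1⊕0⊕0⊕1⊕0⊕0⊕0⊕1⊕0⊕1⊕0⊕1⊕1⊕1⊕0 = 1
s16: b16⊕b17⊕b18⊕b19⊕b20⊕b21⊕b22⊕b23⊕b24⊕b25⊕b26⊕b27⊕b28⊕b29⊕b30⊕b31 = 0⊕1⊕1⊕1⊕0⊕0⊕0⊕0⊕1⊕0⊕1⊕0⊕1⊕1⊕1⊕0 = 0
Syndrome (s16...s1) = 01000 → position 8.
Flip bit 8: corrected codeword = 1011010110010000111000010101110
Data bits at positions 3,5,6,7,9,10,11,12,13,14,15,17,18,19,20,21,22,23,24,25,26,27,28,29,30,31: 10101001000111000010101110

10101001000111000010101110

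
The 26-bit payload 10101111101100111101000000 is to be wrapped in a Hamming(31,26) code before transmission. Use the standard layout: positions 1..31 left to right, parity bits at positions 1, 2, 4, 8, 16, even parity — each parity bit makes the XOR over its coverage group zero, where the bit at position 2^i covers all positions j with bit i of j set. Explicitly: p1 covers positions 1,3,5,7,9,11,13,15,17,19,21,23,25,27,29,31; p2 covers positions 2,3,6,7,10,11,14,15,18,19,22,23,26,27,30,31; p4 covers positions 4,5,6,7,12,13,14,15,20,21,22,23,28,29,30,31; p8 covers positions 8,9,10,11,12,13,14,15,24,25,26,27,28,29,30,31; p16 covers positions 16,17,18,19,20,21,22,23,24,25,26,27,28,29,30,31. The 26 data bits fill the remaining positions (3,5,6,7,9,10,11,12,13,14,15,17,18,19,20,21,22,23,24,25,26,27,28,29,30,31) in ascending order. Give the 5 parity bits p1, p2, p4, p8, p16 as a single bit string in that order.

11010

Place data bits at non-power-of-two positions: b3=1, b5=0, b6=1, b7=0, b9=1, b10=1, b11=1, b12=1, b13=1, b14=0, b15=1, b17=1, b18=0, b19=0, b20=1, b21=1, b22=1, b23=1, b24=0, b25=1, b26=0, b27=0, b28=0, b29=0, b30=0, b31=0.
p1 = XOR of data positions {3,5,7,9,11,13,15,17,19,21,23,25,27,29,31} = 1⊕0⊕0⊕1⊕1⊕1⊕1⊕1⊕0⊕1⊕1⊕1⊕0⊕0⊕0 = 1
p2 = XOR of data positions {3,6,7,10,11,14,15,18,19,22,23,26,27,30,31} = 1⊕1⊕0⊕1⊕1⊕0⊕1⊕0⊕0⊕1⊕1⊕0⊕0⊕0⊕0 = 1
p4 = XOR of data positions {5,6,7,12,13,14,15,20,21,22,23,28,29,30,31} = 0⊕1⊕0⊕1⊕1⊕0⊕1⊕1⊕1⊕1⊕1⊕0⊕0⊕0⊕0 = 0
p8 = XOR of data positions {9,10,11,12,13,14,15,24,25,26,27,28,29,30,31} = 1⊕1⊕1⊕1⊕1⊕0⊕1⊕0⊕1⊕0⊕0⊕0⊕0⊕0⊕0 = 1
p16 = XOR of data positions {17,18,19,20,21,22,23,24,25,26,27,28,29,30,31} = 1⊕0⊕0⊕1⊕1⊕1⊕1⊕0⊕1⊕0⊕0⊕0⊕0⊕0⊕0 = 0
Parity bits p1,p2,p4,p8,p16 = 11010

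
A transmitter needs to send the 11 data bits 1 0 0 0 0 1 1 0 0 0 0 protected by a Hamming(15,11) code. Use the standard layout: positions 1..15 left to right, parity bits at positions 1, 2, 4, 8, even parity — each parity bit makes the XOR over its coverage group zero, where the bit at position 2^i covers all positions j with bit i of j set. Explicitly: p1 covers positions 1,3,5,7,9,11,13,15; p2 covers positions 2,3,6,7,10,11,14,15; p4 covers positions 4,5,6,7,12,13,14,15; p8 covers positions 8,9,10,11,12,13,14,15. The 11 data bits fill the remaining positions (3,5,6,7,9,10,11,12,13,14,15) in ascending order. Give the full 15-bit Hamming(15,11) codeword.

Place data bits at non-power-of-two positions: b3=1, b5=0, b6=0, b7=0, b9=0, b10=1, b11=1, b12=0, b13=0, b14=0, b15=0.
p1 = XOR of data positions {3,5,7,9,11,13,15} = 1⊕0⊕0⊕0⊕1⊕0⊕0 = 0
p2 = XOR of data positions {3,6,7,10,11,14,15} = 1⊕0⊕0⊕1⊕1⊕0⊕0 = 1
p4 = XOR of data positions {5,6,7,12,13,14,15} = 0⊕0⊕0⊕0⊕0⊕0⊕0 = 0
p8 = XOR of data positions {9,10,11,12,13,14,15} = 0⊕1⊕1⊕0⊕0⊕0⊕0 = 0
Codeword b1..b15 = 011000000110000

011000000110000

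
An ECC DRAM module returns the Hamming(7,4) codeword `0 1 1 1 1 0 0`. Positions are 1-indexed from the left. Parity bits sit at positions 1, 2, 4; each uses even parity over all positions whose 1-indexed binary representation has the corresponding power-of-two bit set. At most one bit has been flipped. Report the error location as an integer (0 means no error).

0

s1: b1⊕b3⊕b5⊕b7 = 0⊕1⊕1⊕0 = 0
s2: b2⊕b3⊕b6⊕b7 = 1⊕1⊕0⊕0 = 0
s4: b4⊕b5⊕b6⊕b7 = 1⊕1⊕0⊕0 = 0
Syndrome (s4...s1) = 000 → position 0 (no error).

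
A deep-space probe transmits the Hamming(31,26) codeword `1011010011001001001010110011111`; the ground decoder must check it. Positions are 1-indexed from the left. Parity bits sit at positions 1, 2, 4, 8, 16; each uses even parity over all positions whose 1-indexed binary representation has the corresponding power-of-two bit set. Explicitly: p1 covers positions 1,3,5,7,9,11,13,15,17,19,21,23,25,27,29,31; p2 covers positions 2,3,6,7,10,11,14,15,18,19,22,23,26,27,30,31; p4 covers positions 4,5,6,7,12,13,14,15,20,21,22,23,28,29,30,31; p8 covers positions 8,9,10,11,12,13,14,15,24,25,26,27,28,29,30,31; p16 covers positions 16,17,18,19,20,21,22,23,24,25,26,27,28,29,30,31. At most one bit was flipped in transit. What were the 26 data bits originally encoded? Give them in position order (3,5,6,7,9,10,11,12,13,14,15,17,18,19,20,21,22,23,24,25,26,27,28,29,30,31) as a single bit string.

s1: b1⊕b3⊕b5⊕b7⊕b9⊕b11⊕b13⊕b15⊕b17⊕b19⊕b21⊕b23⊕b25⊕b27⊕b29⊕b31 = 1⊕1⊕0⊕0⊕1⊕0⊕1⊕0⊕0⊕1⊕1⊕1⊕0⊕1⊕1⊕1 = 0
s2: b2⊕b3⊕b6⊕b7⊕b10⊕b11⊕b14⊕b15⊕b18⊕b19⊕b22⊕b23⊕b26⊕b27⊕b30⊕b31 = 0⊕1⊕1⊕0⊕1⊕0⊕0⊕0⊕0⊕1⊕0⊕1⊕0⊕1⊕1⊕1 = 0
s4: b4⊕b5⊕b6⊕b7⊕b12⊕b13⊕b14⊕b15⊕b20⊕b21⊕b22⊕b23⊕b28⊕b29⊕b30⊕b31 = 1⊕0⊕1⊕0⊕0⊕1⊕0⊕0⊕0⊕1⊕0⊕1⊕1⊕1⊕1⊕1 = 1
s8: b8⊕b9⊕b10⊕b11⊕b12⊕b13⊕b14⊕b15⊕b24⊕b25⊕b26⊕b27⊕b28⊕b29⊕b30⊕b31 = 0⊕1⊕1⊕0⊕0⊕1⊕0⊕0⊕1⊕0⊕0⊕1⊕1⊕1⊕1⊕1 = 1
s16: b16⊕b17⊕b18⊕b19⊕b20⊕b21⊕b22⊕b23⊕b24⊕b25⊕b26⊕b27⊕b28⊕b29⊕b30⊕b31 = 1⊕0⊕0⊕1⊕0⊕1⊕0⊕1⊕1⊕0⊕0⊕1⊕1⊕1⊕1⊕1 = 0
Syndrome (s16...s1) = 01100 → position 12.
Flip bit 12: corrected codeword = 1011010011011001001010110011111
Data bits at positions 3,5,6,7,9,10,11,12,13,14,15,17,18,19,20,21,22,23,24,25,26,27,28,29,30,31: 10101101100001010110011111

10101101100001010110011111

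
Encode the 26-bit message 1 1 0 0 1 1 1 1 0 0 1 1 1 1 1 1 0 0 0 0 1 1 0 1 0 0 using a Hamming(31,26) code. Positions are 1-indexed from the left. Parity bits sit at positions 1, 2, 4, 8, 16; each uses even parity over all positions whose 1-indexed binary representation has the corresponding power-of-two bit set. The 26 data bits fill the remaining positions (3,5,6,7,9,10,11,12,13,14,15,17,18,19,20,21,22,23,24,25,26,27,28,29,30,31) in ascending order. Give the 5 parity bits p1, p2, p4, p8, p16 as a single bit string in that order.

00000

Place data bits at non-power-of-two positions: b3=1, b5=1, b6=0, b7=0, b9=1, b10=1, b11=1, b12=1, b13=0, b14=0, b15=1, b17=1, b18=1, b19=1, b20=1, b21=1, b22=0, b23=0, b24=0, b25=0, b26=1, b27=1, b28=0, b29=1, b30=0, b31=0.
p1 = XOR of data positions {3,5,7,9,11,13,15,17,19,21,23,25,27,29,31} = 1⊕1⊕0⊕1⊕1⊕0⊕1⊕1⊕1⊕1⊕0⊕0⊕1⊕1⊕0 = 0
p2 = XOR of data positions {3,6,7,10,11,14,15,18,19,22,23,26,27,30,31} = 1⊕0⊕0⊕1⊕1⊕0⊕1⊕1⊕1⊕0⊕0⊕1⊕1⊕0⊕0 = 0
p4 = XOR of data positions {5,6,7,12,13,14,15,20,21,22,23,28,29,30,31} = 1⊕0⊕0⊕1⊕0⊕0⊕1⊕1⊕1⊕0⊕0⊕0⊕1⊕0⊕0 = 0
p8 = XOR of data positions {9,10,11,12,13,14,15,24,25,26,27,28,29,30,31} = 1⊕1⊕1⊕1⊕0⊕0⊕1⊕0⊕0⊕1⊕1⊕0⊕1⊕0⊕0 = 0
p16 = XOR of data positions {17,18,19,20,21,22,23,24,25,26,27,28,29,30,31} = 1⊕1⊕1⊕1⊕1⊕0⊕0⊕0⊕0⊕1⊕1⊕0⊕1⊕0⊕0 = 0
Parity bits p1,p2,p4,p8,p16 = 00000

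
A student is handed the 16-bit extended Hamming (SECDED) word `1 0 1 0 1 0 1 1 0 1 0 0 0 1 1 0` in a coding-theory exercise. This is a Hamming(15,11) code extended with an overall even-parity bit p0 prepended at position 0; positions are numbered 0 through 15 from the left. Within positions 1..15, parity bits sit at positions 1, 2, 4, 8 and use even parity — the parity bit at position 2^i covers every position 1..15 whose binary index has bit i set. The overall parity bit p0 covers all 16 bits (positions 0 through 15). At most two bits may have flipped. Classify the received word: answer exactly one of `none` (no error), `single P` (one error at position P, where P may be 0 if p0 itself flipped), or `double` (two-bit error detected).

s1: b1⊕b3⊕b5⊕b7⊕b9⊕b11⊕b13⊕b15 = 0⊕0⊕0⊕1⊕1⊕0⊕1⊕0 = 1
s2: b2⊕b3⊕b6⊕b7⊕b10⊕b11⊕b14⊕b15 = 1⊕0⊕1⊕1⊕0⊕0⊕1⊕0 = 0
s4: b4⊕b5⊕b6⊕b7⊕b12⊕b13⊕b14⊕b15 = 1⊕0⊕1⊕1⊕0⊕1⊕1⊕0 = 1
s8: b8⊕b9⊕b10⊕b11⊕b12⊕b13⊕b14⊕b15 = 0⊕1⊕0⊕0⊕0⊕1⊕1⊕0 = 1
Syndrome (s8...s1) = 1101 → position 13.
Overall parity (XOR of all 16 bits, including p0): 1⊕0⊕1⊕0⊕1⊕0⊕1⊕1⊕0⊕1⊕0⊕0⊕0⊕1⊕1⊕0 = 0
Overall=0, syndrome position=13 → double-bit error detected (uncorrectable).

double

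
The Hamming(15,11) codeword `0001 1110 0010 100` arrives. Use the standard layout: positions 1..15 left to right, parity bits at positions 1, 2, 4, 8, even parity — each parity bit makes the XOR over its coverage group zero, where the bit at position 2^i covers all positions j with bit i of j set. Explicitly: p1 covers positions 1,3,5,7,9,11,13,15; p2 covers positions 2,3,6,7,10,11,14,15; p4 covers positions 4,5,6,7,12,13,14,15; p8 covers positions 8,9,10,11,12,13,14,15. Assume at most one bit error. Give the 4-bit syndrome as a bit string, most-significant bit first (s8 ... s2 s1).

0110

s1: b1⊕b3⊕b5⊕b7⊕b9⊕b11⊕b13⊕b15 = 0⊕0⊕1⊕1⊕0⊕1⊕1⊕0 = 0
s2: b2⊕b3⊕b6⊕b7⊕b10⊕b11⊕b14⊕b15 = 0⊕0⊕1⊕1⊕0⊕1⊕0⊕0 = 1
s4: b4⊕b5⊕b6⊕b7⊕b12⊕b13⊕b14⊕b15 = 1⊕1⊕1⊕1⊕0⊕1⊕0⊕0 = 1
s8: b8⊕b9⊕b10⊕b11⊕b12⊕b13⊕b14⊕b15 = 0⊕0⊕0⊕1⊕0⊕1⊕0⊕0 = 0
Syndrome (s8...s1) = 0110 → position 6.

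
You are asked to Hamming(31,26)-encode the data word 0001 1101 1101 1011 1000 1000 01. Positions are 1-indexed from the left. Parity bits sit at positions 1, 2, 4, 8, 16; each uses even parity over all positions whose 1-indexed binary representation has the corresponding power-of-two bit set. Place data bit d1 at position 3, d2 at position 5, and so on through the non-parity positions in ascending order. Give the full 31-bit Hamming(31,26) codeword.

0100001111011101110111000100001

Place data bits at non-power-of-two positions: b3=0, b5=0, b6=0, b7=1, b9=1, b10=1, b11=0, b12=1, b13=1, b14=1, b15=0, b17=1, b18=1, b19=0, b20=1, b21=1, b22=1, b23=0, b24=0, b25=0, b26=1, b27=0, b28=0, b29=0, b30=0, b31=1.
p1 = XOR of data positions {3,5,7,9,11,13,15,17,19,21,23,25,27,29,31} = 0⊕0⊕1⊕1⊕0⊕1⊕0⊕1⊕0⊕1⊕0⊕0⊕0⊕0⊕1 = 0
p2 = XOR of data positions {3,6,7,10,11,14,15,18,19,22,23,26,27,30,31} = 0⊕0⊕1⊕1⊕0⊕1⊕0⊕1⊕0⊕1⊕0⊕1⊕0⊕0⊕1 = 1
p4 = XOR of data positions {5,6,7,12,13,14,15,20,21,22,23,28,29,30,31} = 0⊕0⊕1⊕1⊕1⊕1⊕0⊕1⊕1⊕1⊕0⊕0⊕0⊕0⊕1 = 0
p8 = XOR of data positions {9,10,11,12,13,14,15,24,25,26,27,28,29,30,31} = 1⊕1⊕0⊕1⊕1⊕1⊕0⊕0⊕0⊕1⊕0⊕0⊕0⊕0⊕1 = 1
p16 = XOR of data positions {17,18,19,20,21,22,23,24,25,26,27,28,29,30,31} = 1⊕1⊕0⊕1⊕1⊕1⊕0⊕0⊕0⊕1⊕0⊕0⊕0⊕0⊕1 = 1
Codeword b1..b31 = 0100001111011101110111000100001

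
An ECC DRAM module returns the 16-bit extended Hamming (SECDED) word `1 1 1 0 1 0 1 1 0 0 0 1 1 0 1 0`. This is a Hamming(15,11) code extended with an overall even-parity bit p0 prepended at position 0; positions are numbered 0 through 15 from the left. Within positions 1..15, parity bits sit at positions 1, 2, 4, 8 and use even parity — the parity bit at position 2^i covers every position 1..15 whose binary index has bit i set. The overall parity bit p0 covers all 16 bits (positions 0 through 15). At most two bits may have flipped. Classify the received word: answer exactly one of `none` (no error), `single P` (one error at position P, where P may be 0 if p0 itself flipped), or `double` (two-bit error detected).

single 15

s1: b1⊕b3⊕b5⊕b7⊕b9⊕b11⊕b13⊕b15 = 1⊕0⊕0⊕1⊕0⊕1⊕0⊕0 = 1
s2: b2⊕b3⊕b6⊕b7⊕b10⊕b11⊕b14⊕b15 = 1⊕0⊕1⊕1⊕0⊕1⊕1⊕0 = 1
s4: b4⊕b5⊕b6⊕b7⊕b12⊕b13⊕b14⊕b15 = 1⊕0⊕1⊕1⊕1⊕0⊕1⊕0 = 1
s8: b8⊕b9⊕b10⊕b11⊕b12⊕b13⊕b14⊕b15 = 0⊕0⊕0⊕1⊕1⊕0⊕1⊕0 = 1
Syndrome (s8...s1) = 1111 → position 15.
Overall parity (XOR of all 16 bits, including p0): 1⊕1⊕1⊕0⊕1⊕0⊕1⊕1⊕0⊕0⊕0⊕1⊕1⊕0⊕1⊕0 = 1
Overall=1, syndrome position=15 → single-bit error at position 15.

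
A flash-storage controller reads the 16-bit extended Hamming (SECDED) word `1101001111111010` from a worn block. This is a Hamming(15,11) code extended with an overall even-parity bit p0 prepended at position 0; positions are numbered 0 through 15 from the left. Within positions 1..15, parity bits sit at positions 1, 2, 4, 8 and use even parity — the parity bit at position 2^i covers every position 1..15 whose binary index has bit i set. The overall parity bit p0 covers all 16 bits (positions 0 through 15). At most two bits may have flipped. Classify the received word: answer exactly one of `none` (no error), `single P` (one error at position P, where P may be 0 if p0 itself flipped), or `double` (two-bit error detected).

single 1

s1: b1⊕b3⊕b5⊕b7⊕b9⊕b11⊕b13⊕b15 = 1⊕1⊕0⊕1⊕1⊕1⊕0⊕0 = 1
s2: b2⊕b3⊕b6⊕b7⊕b10⊕b11⊕b14⊕b15 = 0⊕1⊕1⊕1⊕1⊕1⊕1⊕0 = 0
s4: b4⊕b5⊕b6⊕b7⊕b12⊕b13⊕b14⊕b15 = 0⊕0⊕1⊕1⊕1⊕0⊕1⊕0 = 0
s8: b8⊕b9⊕b10⊕b11⊕b12⊕b13⊕b14⊕b15 = 1⊕1⊕1⊕1⊕1⊕0⊕1⊕0 = 0
Syndrome (s8...s1) = 0001 → position 1.
Overall parity (XOR of all 16 bits, including p0): 1⊕1⊕0⊕1⊕0⊕0⊕1⊕1⊕1⊕1⊕1⊕1⊕1⊕0⊕1⊕0 = 1
Overall=1, syndrome position=1 → single-bit error at position 1.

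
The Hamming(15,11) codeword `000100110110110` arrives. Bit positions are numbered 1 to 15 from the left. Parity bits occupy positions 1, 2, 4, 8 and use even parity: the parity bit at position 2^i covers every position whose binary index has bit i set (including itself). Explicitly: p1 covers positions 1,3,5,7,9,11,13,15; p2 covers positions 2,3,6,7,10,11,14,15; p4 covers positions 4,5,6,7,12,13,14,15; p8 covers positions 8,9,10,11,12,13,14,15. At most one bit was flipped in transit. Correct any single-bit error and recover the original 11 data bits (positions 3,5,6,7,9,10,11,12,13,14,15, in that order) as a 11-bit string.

00011110110

s1: b1⊕b3⊕b5⊕b7⊕b9⊕b11⊕b13⊕b15 = 0⊕0⊕0⊕1⊕0⊕1⊕1⊕0 = 1
s2: b2⊕b3⊕b6⊕b7⊕b10⊕b11⊕b14⊕b15 = 0⊕0⊕0⊕1⊕1⊕1⊕1⊕0 = 0
s4: b4⊕b5⊕b6⊕b7⊕b12⊕b13⊕b14⊕b15 = 1⊕0⊕0⊕1⊕0⊕1⊕1⊕0 = 0
s8: b8⊕b9⊕b10⊕b11⊕b12⊕b13⊕b14⊕b15 = 1⊕0⊕1⊕1⊕0⊕1⊕1⊕0 = 1
Syndrome (s8...s1) = 1001 → position 9.
Flip bit 9: corrected codeword = 000100111110110
Data bits at positions 3,5,6,7,9,10,11,12,13,14,15: 00011110110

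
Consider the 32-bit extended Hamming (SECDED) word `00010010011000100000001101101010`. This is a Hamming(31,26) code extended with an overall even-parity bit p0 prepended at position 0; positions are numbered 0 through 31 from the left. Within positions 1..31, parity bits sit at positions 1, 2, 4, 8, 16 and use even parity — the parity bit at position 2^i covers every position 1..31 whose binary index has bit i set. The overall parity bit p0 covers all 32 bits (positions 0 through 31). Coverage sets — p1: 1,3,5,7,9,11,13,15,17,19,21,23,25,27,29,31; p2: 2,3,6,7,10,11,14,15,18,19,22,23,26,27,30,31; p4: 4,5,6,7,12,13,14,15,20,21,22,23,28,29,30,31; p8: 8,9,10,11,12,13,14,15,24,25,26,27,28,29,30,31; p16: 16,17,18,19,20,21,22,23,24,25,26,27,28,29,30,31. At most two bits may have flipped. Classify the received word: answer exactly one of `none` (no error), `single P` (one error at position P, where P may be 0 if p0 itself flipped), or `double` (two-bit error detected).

single 8

s1: b1⊕b3⊕b5⊕b7⊕b9⊕b11⊕b13⊕b15⊕b17⊕b19⊕b21⊕b23⊕b25⊕b27⊕b29⊕b31 = 0⊕1⊕0⊕0⊕1⊕0⊕0⊕0⊕0⊕0⊕0⊕1⊕1⊕0⊕0⊕0 = 0
s2: b2⊕b3⊕b6⊕b7⊕b10⊕b11⊕b14⊕b15⊕b18⊕b19⊕b22⊕b23⊕b26⊕b27⊕b30⊕b31 = 0⊕1⊕1⊕0⊕1⊕0⊕1⊕0⊕0⊕0⊕1⊕1⊕1⊕0⊕1⊕0 = 0
s4: b4⊕b5⊕b6⊕b7⊕b12⊕b13⊕b14⊕b15⊕b20⊕b21⊕b22⊕b23⊕b28⊕b29⊕b30⊕b31 = 0⊕0⊕1⊕0⊕0⊕0⊕1⊕0⊕0⊕0⊕1⊕1⊕1⊕0⊕1⊕0 = 0
s8: b8⊕b9⊕b10⊕b11⊕b12⊕b13⊕b14⊕b15⊕b24⊕b25⊕b26⊕b27⊕b28⊕b29⊕b30⊕b31 = 0⊕1⊕1⊕0⊕0⊕0⊕1⊕0⊕0⊕1⊕1⊕0⊕1⊕0⊕1⊕0 = 1
s16: b16⊕b17⊕b18⊕b19⊕b20⊕b21⊕b22⊕b23⊕b24⊕b25⊕b26⊕b27⊕b28⊕b29⊕b30⊕b31 = 0⊕0⊕0⊕0⊕0⊕0⊕1⊕1⊕0⊕1⊕1⊕0⊕1⊕0⊕1⊕0 = 0
Syndrome (s16...s1) = 01000 → position 8.
Overall parity (XOR of all 32 bits, including p0): 0⊕0⊕0⊕1⊕0⊕0⊕1⊕0⊕0⊕1⊕1⊕0⊕0⊕0⊕1⊕0⊕0⊕0⊕0⊕0⊕0⊕0⊕1⊕1⊕0⊕1⊕1⊕0⊕1⊕0⊕1⊕0 = 1
Overall=1, syndrome position=8 → single-bit error at position 8.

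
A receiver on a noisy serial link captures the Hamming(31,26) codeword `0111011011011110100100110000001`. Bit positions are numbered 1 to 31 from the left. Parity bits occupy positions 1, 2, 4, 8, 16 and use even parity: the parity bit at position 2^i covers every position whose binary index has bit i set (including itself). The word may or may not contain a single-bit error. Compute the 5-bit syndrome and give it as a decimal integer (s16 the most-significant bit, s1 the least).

s1: b1⊕b3⊕b5⊕b7⊕b9⊕b11⊕b13⊕b15⊕b17⊕b19⊕b21⊕b23⊕b25⊕b27⊕b29⊕b31 = 0⊕1⊕0⊕1⊕1⊕0⊕1⊕1⊕1⊕0⊕0⊕1⊕0⊕0⊕0⊕1 = 0
s2: b2⊕b3⊕b6⊕b7⊕b10⊕b11⊕b14⊕b15⊕b18⊕b19⊕b22⊕b23⊕b26⊕b27⊕b30⊕b31 = 1⊕1⊕1⊕1⊕1⊕0⊕1⊕1⊕0⊕0⊕0⊕1⊕0⊕0⊕0⊕1 = 1
s4: b4⊕b5⊕b6⊕b7⊕b12⊕b13⊕b14⊕b15⊕b20⊕b21⊕b22⊕b23⊕b28⊕b29⊕b30⊕b31 = 1⊕0⊕1⊕1⊕1⊕1⊕1⊕1⊕1⊕0⊕0⊕1⊕0⊕0⊕0⊕1 = 0
s8: b8⊕b9⊕b10⊕b11⊕b12⊕b13⊕b14⊕b15⊕b24⊕b25⊕b26⊕b27⊕b28⊕b29⊕b30⊕b31 = 0⊕1⊕1⊕0⊕1⊕1⊕1⊕1⊕1⊕0⊕0⊕0⊕0⊕0⊕0⊕1 = 0
s16: b16⊕b17⊕b18⊕b19⊕b20⊕b21⊕b22⊕b23⊕b24⊕b25⊕b26⊕b27⊕b28⊕b29⊕b30⊕b31 = 0⊕1⊕0⊕0⊕1⊕0⊕0⊕1⊕1⊕0⊕0⊕0⊕0⊕0⊕0⊕1 = 1
Syndrome (s16...s1) = 10010 → position 18.

18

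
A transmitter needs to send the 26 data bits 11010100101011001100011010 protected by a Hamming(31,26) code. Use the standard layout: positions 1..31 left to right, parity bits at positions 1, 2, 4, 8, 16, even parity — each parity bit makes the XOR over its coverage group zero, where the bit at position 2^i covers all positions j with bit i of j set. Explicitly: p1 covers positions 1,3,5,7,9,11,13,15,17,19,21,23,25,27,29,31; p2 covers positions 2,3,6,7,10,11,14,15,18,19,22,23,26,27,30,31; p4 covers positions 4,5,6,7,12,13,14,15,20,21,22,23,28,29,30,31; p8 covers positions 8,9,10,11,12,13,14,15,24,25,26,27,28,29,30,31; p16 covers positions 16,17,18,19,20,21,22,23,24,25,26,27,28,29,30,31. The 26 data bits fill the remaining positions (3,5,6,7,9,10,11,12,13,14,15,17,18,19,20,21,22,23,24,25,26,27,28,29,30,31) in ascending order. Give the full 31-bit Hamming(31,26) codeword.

Place data bits at non-power-of-two positions: b3=1, b5=1, b6=0, b7=1, b9=0, b10=1, b11=0, b12=0, b13=1, b14=0, b15=1, b17=0, b18=1, b19=1, b20=0, b21=0, b22=1, b23=1, b24=0, b25=0, b26=0, b27=1, b28=1, b29=0, b30=1, b31=0.
p1 = XOR of data positions {3,5,7,9,11,13,15,17,19,21,23,25,27,29,31} = 1⊕1⊕1⊕0⊕0⊕1⊕1⊕0⊕1⊕0⊕1⊕0⊕1⊕0⊕0 = 0
p2 = XOR of data positions {3,6,7,10,11,14,15,18,19,22,23,26,27,30,31} = 1⊕0⊕1⊕1⊕0⊕0⊕1⊕1⊕1⊕1⊕1⊕0⊕1⊕1⊕0 = 0
p4 = XOR of data positions {5,6,7,12,13,14,15,20,21,22,23,28,29,30,31} = 1⊕0⊕1⊕0⊕1⊕0⊕1⊕0⊕0⊕1⊕1⊕1⊕0⊕1⊕0 = 0
p8 = XOR of data positions {9,10,11,12,13,14,15,24,25,26,27,28,29,30,31} = 0⊕1⊕0⊕0⊕1⊕0⊕1⊕0⊕0⊕0⊕1⊕1⊕0⊕1⊕0 = 0
p16 = XOR of data positions {17,18,19,20,21,22,23,24,25,26,27,28,29,30,31} = 0⊕1⊕1⊕0⊕0⊕1⊕1⊕0⊕0⊕0⊕1⊕1⊕0⊕1⊕0 = 1
Codeword b1..b31 = 0010101001001011011001100011010

0010101001001011011001100011010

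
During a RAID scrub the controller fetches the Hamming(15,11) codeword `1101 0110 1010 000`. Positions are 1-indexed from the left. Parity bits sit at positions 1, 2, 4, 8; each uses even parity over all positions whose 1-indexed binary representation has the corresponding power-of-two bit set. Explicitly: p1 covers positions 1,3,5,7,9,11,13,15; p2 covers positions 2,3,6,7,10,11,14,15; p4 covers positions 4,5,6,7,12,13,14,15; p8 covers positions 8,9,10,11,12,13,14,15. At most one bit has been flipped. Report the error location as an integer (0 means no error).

s1: b1⊕b3⊕b5⊕b7⊕b9⊕b11⊕b13⊕b15 = 1⊕0⊕0⊕1⊕1⊕1⊕0⊕0 = 0
s2: b2⊕b3⊕b6⊕b7⊕b10⊕b11⊕b14⊕b15 = 1⊕0⊕1⊕1⊕0⊕1⊕0⊕0 = 0
s4: b4⊕b5⊕b6⊕b7⊕b12⊕b13⊕b14⊕b15 = 1⊕0⊕1⊕1⊕0⊕0⊕0⊕0 = 1
s8: b8⊕b9⊕b10⊕b11⊕b12⊕b13⊕b14⊕b15 = 0⊕1⊕0⊕1⊕0⊕0⊕0⊕0 = 0
Syndrome (s8...s1) = 0100 → position 4.

4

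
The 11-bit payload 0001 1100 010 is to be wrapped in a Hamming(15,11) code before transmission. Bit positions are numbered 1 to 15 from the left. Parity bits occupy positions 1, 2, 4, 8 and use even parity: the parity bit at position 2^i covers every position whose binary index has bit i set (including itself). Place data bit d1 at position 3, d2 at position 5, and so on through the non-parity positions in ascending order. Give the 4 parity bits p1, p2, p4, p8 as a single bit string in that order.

0101

Place data bits at non-power-of-two positions: b3=0, b5=0, b6=0, b7=1, b9=1, b10=1, b11=0, b12=0, b13=0, b14=1, b15=0.
p1 = XOR of data positions {3,5,7,9,11,13,15} = 0⊕0⊕1⊕1⊕0⊕0⊕0 = 0
p2 = XOR of data positions {3,6,7,10,11,14,15} = 0⊕0⊕1⊕1⊕0⊕1⊕0 = 1
p4 = XOR of data positions {5,6,7,12,13,14,15} = 0⊕0⊕1⊕0⊕0⊕1⊕0 = 0
p8 = XOR of data positions {9,10,11,12,13,14,15} = 1⊕1⊕0⊕0⊕0⊕1⊕0 = 1
Parity bits p1,p2,p4,p8 = 0101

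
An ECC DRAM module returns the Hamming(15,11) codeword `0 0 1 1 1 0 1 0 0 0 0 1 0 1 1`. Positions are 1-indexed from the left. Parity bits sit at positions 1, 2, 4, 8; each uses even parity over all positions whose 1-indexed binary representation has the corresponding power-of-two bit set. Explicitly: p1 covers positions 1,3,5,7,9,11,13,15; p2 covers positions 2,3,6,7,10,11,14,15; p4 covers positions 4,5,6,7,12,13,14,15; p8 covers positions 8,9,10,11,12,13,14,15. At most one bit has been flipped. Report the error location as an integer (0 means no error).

s1: b1⊕b3⊕b5⊕b7⊕b9⊕b11⊕b13⊕b15 = 0⊕1⊕1⊕1⊕0⊕0⊕0⊕1 = 0
s2: b2⊕b3⊕b6⊕b7⊕b10⊕b11⊕b14⊕b15 = 0⊕1⊕0⊕1⊕0⊕0⊕1⊕1 = 0
s4: b4⊕b5⊕b6⊕b7⊕b12⊕b13⊕b14⊕b15 = 1⊕1⊕0⊕1⊕1⊕0⊕1⊕1 = 0
s8: b8⊕b9⊕b10⊕b11⊕b12⊕b13⊕b14⊕b15 = 0⊕0⊕0⊕0⊕1⊕0⊕1⊕1 = 1
Syndrome (s8...s1) = 1000 → position 8.

8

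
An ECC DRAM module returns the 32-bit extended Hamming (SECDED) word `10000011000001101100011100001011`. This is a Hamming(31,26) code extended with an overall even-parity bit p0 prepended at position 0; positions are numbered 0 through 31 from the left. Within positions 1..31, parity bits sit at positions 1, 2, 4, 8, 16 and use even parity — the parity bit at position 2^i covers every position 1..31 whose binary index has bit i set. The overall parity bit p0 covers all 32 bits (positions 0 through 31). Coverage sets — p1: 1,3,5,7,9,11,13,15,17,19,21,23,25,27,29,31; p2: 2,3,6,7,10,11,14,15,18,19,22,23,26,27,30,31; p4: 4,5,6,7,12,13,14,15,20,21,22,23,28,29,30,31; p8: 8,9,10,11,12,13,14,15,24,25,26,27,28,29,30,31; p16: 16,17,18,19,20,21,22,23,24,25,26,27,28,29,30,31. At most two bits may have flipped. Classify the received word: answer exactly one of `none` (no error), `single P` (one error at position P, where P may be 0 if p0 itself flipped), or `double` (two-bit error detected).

s1: b1⊕b3⊕b5⊕b7⊕b9⊕b11⊕b13⊕b15⊕b17⊕b19⊕b21⊕b23⊕b25⊕b27⊕b29⊕b31 = 0⊕0⊕0⊕1⊕0⊕0⊕1⊕0⊕1⊕0⊕1⊕1⊕0⊕0⊕0⊕1 = 0
s2: b2⊕b3⊕b6⊕b7⊕b10⊕b11⊕b14⊕b15⊕b18⊕b19⊕b22⊕b23⊕b26⊕b27⊕b30⊕b31 = 0⊕0⊕1⊕1⊕0⊕0⊕1⊕0⊕0⊕0⊕1⊕1⊕0⊕0⊕1⊕1 = 1
s4: b4⊕b5⊕b6⊕b7⊕b12⊕b13⊕b14⊕b15⊕b20⊕b21⊕b22⊕b23⊕b28⊕b29⊕b30⊕b31 = 0⊕0⊕1⊕1⊕0⊕1⊕1⊕0⊕0⊕1⊕1⊕1⊕1⊕0⊕1⊕1 = 0
s8: b8⊕b9⊕b10⊕b11⊕b12⊕b13⊕b14⊕b15⊕b24⊕b25⊕b26⊕b27⊕b28⊕b29⊕b30⊕b31 = 0⊕0⊕0⊕0⊕0⊕1⊕1⊕0⊕0⊕0⊕0⊕0⊕1⊕0⊕1⊕1 = 1
s16: b16⊕b17⊕b18⊕b19⊕b20⊕b21⊕b22⊕b23⊕b24⊕b25⊕b26⊕b27⊕b28⊕b29⊕b30⊕b31 = 1⊕1⊕0⊕0⊕0⊕1⊕1⊕1⊕0⊕0⊕0⊕0⊕1⊕0⊕1⊕1 = 0
Syndrome (s16...s1) = 01010 → position 10.
Overall parity (XOR of all 32 bits, including p0): 1⊕0⊕0⊕0⊕0⊕0⊕1⊕1⊕0⊕0⊕0⊕0⊕0⊕1⊕1⊕0⊕1⊕1⊕0⊕0⊕0⊕1⊕1⊕1⊕0⊕0⊕0⊕0⊕1⊕0⊕1⊕1 = 1
Overall=1, syndrome position=10 → single-bit error at position 10.

single 10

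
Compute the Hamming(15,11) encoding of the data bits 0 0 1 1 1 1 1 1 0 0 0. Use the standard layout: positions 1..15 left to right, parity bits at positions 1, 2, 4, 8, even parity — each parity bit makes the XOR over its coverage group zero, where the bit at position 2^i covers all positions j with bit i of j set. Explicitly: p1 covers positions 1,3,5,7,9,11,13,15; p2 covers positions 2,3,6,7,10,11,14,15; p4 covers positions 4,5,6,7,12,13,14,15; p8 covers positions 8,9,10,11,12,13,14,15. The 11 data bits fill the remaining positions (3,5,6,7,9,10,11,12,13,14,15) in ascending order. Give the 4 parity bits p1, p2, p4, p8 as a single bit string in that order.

Place data bits at non-power-of-two positions: b3=0, b5=0, b6=1, b7=1, b9=1, b10=1, b11=1, b12=1, b13=0, b14=0, b15=0.
p1 = XOR of data positions {3,5,7,9,11,13,15} = 0⊕0⊕1⊕1⊕1⊕0⊕0 = 1
p2 = XOR of data positions {3,6,7,10,11,14,15} = 0⊕1⊕1⊕1⊕1⊕0⊕0 = 0
p4 = XOR of data positions {5,6,7,12,13,14,15} = 0⊕1⊕1⊕1⊕0⊕0⊕0 = 1
p8 = XOR of data positions {9,10,11,12,13,14,15} = 1⊕1⊕1⊕1⊕0⊕0⊕0 = 0
Parity bits p1,p2,p4,p8 = 1010

1010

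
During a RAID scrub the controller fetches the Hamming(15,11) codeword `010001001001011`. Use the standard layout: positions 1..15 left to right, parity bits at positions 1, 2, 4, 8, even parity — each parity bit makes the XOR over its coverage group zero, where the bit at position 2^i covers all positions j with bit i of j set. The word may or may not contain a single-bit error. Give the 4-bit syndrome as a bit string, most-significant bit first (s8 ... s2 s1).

0000

s1: b1⊕b3⊕b5⊕b7⊕b9⊕b11⊕b13⊕b15 = 0⊕0⊕0⊕0⊕1⊕0⊕0⊕1 = 0
s2: b2⊕b3⊕b6⊕b7⊕b10⊕b11⊕b14⊕b15 = 1⊕0⊕1⊕0⊕0⊕0⊕1⊕1 = 0
s4: b4⊕b5⊕b6⊕b7⊕b12⊕b13⊕b14⊕b15 = 0⊕0⊕1⊕0⊕1⊕0⊕1⊕1 = 0
s8: b8⊕b9⊕b10⊕b11⊕b12⊕b13⊕b14⊕b15 = 0⊕1⊕0⊕0⊕1⊕0⊕1⊕1 = 0
Syndrome (s8...s1) = 0000 → position 0 (no error).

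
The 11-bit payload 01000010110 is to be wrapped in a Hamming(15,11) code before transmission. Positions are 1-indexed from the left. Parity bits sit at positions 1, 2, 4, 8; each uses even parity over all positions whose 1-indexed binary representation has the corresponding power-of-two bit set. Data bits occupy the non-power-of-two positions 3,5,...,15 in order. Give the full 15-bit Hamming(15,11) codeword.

100110010010110

Place data bits at non-power-of-two positions: b3=0, b5=1, b6=0, b7=0, b9=0, b10=0, b11=1, b12=0, b13=1, b14=1, b15=0.
p1 = XOR of data positions {3,5,7,9,11,13,15} = 0⊕1⊕0⊕0⊕1⊕1⊕0 = 1
p2 = XOR of data positions {3,6,7,10,11,14,15} = 0⊕0⊕0⊕0⊕1⊕1⊕0 = 0
p4 = XOR of data positions {5,6,7,12,13,14,15} = 1⊕0⊕0⊕0⊕1⊕1⊕0 = 1
p8 = XOR of data positions {9,10,11,12,13,14,15} = 0⊕0⊕1⊕0⊕1⊕1⊕0 = 1
Codeword b1..b15 = 100110010010110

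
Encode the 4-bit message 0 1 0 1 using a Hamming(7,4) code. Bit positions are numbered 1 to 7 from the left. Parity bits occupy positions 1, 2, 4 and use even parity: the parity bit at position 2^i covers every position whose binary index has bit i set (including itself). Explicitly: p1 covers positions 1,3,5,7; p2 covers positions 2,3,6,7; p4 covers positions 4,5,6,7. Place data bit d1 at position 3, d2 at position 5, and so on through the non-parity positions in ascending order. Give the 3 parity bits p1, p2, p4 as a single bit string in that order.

Place data bits at non-power-of-two positions: b3=0, b5=1, b6=0, b7=1.
p1 = XOR of data positions {3,5,7} = 0⊕1⊕1 = 0
p2 = XOR of data positions {3,6,7} = 0⊕0⊕1 = 1
p4 = XOR of data positions {5,6,7} = 1⊕0⊕1 = 0
Parity bits p1,p2,p4 = 010

010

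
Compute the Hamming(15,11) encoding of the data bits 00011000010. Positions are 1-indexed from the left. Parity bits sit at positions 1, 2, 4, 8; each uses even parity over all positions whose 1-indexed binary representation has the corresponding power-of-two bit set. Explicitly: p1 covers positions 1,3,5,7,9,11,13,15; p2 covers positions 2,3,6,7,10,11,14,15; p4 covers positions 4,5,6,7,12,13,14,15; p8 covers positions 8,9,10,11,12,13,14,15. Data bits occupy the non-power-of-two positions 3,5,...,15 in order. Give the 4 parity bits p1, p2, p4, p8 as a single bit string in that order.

Place data bits at non-power-of-two positions: b3=0, b5=0, b6=0, b7=1, b9=1, b10=0, b11=0, b12=0, b13=0, b14=1, b15=0.
p1 = XOR of data positions {3,5,7,9,11,13,15} = 0⊕0⊕1⊕1⊕0⊕0⊕0 = 0
p2 = XOR of data positions {3,6,7,10,11,14,15} = 0⊕0⊕1⊕0⊕0⊕1⊕0 = 0
p4 = XOR of data positions {5,6,7,12,13,14,15} = 0⊕0⊕1⊕0⊕0⊕1⊕0 = 0
p8 = XOR of data positions {9,10,11,12,13,14,15} = 1⊕0⊕0⊕0⊕0⊕1⊕0 = 0
Parity bits p1,p2,p4,p8 = 0000

0000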